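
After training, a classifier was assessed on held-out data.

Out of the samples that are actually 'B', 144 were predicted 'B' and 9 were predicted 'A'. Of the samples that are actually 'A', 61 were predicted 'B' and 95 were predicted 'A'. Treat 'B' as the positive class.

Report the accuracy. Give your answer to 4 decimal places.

0.7735

Accuracy = (TP+TN)/N = (144+95)/309 = 0.7735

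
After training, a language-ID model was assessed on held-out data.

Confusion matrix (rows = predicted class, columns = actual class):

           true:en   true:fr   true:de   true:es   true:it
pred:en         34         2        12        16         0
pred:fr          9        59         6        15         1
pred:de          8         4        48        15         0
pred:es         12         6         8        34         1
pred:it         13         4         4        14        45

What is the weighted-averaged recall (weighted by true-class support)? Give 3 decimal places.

0.595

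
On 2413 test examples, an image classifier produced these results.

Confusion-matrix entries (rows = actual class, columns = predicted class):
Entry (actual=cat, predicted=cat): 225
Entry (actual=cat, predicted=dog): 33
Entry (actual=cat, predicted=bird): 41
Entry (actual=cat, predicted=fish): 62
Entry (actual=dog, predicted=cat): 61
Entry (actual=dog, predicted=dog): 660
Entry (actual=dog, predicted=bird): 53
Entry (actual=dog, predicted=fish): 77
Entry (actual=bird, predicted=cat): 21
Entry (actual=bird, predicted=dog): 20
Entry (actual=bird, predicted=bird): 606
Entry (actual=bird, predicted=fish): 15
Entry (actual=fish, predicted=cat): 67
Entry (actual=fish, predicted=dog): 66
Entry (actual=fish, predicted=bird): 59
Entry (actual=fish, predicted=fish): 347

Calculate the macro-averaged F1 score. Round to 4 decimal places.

Per-class F1 score (2·TP/(2·TP+FP+FN)):
  cat: TP=225, FP=61+21+67=149, FN=33+41+62=136 → 450/735 = 0.61224
  dog: TP=660, FP=33+20+66=119, FN=61+53+77=191 → 1320/1630 = 0.80982
  bird: TP=606, FP=41+53+59=153, FN=21+20+15=56 → 1212/1421 = 0.85292
  fish: TP=347, FP=62+77+15=154, FN=67+66+59=192 → 694/1040 = 0.66731
Macro-F1 score = mean = (0.61224 + 0.80982 + 0.85292 + 0.66731) / 4 = 0.7356

0.7356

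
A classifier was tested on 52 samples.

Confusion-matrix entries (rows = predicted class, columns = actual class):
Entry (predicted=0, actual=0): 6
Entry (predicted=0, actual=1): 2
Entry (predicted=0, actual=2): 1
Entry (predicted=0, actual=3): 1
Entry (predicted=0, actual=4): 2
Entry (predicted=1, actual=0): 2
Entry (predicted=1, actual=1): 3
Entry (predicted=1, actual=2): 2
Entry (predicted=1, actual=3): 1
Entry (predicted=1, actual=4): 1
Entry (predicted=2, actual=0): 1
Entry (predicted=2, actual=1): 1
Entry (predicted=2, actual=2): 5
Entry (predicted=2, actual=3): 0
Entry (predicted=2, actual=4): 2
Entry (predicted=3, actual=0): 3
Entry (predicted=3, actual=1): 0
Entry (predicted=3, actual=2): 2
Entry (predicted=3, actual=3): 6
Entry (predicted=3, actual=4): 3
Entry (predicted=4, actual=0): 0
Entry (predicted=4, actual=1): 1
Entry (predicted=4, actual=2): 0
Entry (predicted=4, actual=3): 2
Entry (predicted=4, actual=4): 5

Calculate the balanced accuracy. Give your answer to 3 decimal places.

Balanced accuracy = mean of per-class recall.
  0: recall = 6/12 = 0.5000
  1: recall = 3/7 = 0.4286
  2: recall = 5/10 = 0.5000
  3: recall = 6/10 = 0.6000
  4: recall = 5/13 = 0.3846
Mean = (0.5000 + 0.4286 + 0.5000 + 0.6000 + 0.3846) / 5 = 0.483

0.483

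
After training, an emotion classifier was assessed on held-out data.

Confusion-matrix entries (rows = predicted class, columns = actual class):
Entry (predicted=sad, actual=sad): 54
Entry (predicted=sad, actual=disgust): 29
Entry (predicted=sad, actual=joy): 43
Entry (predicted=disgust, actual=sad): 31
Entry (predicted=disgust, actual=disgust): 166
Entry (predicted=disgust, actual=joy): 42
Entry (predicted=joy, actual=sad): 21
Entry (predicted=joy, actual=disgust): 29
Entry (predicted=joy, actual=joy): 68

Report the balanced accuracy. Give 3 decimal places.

Balanced accuracy = mean of per-class recall.
  sad: recall = 54/106 = 0.5094
  disgust: recall = 166/224 = 0.7411
  joy: recall = 68/153 = 0.4444
Mean = (0.5094 + 0.7411 + 0.4444) / 3 = 0.565

0.565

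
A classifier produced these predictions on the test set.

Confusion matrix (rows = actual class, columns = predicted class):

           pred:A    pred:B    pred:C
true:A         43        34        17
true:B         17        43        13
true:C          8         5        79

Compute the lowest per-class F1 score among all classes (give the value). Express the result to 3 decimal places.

Per-class F1 score (2·TP/(2·TP+FP+FN)):
  A: TP=43, FP=17+8=25, FN=34+17=51 → 86/162 = 0.5309
  B: TP=43, FP=34+5=39, FN=17+13=30 → 86/155 = 0.5548
  C: TP=79, FP=17+13=30, FN=8+5=13 → 158/201 = 0.7861
Lowest is class 'A' with F1 score = 0.531.

0.531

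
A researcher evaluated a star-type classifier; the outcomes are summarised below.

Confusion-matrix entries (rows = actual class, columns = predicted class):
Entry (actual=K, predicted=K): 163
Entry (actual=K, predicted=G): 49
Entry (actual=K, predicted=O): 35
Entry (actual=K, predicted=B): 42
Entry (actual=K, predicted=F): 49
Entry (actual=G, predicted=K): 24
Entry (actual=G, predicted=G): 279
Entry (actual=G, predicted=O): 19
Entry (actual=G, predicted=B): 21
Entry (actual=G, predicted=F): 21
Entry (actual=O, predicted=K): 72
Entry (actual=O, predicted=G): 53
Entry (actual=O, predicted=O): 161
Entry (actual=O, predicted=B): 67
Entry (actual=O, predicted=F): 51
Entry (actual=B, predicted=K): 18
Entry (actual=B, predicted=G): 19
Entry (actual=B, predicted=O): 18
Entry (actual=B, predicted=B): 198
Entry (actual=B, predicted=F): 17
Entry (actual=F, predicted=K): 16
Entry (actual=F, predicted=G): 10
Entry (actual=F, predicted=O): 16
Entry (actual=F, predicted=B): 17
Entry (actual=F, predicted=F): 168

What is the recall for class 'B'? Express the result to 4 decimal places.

0.7333

Treat 'B' as positive and all other classes as negative.
recall = TP/(TP+FN).
B: TP=198, FN=18+19+18+17=72 → 198/270 = 0.73333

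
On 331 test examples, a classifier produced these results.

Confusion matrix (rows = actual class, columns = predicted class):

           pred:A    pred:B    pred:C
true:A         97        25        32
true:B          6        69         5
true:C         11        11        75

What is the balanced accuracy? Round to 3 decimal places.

Balanced accuracy = mean of per-class recall.
  A: recall = 97/154 = 0.6299
  B: recall = 69/80 = 0.8625
  C: recall = 75/97 = 0.7732
Mean = (0.6299 + 0.8625 + 0.7732) / 3 = 0.755

0.755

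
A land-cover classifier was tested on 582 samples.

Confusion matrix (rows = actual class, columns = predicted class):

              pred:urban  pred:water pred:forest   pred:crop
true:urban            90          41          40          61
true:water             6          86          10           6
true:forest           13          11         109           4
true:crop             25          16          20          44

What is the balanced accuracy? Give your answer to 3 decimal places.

Balanced accuracy = mean of per-class recall.
  urban: recall = 90/232 = 0.3879
  water: recall = 86/108 = 0.7963
  forest: recall = 109/137 = 0.7956
  crop: recall = 44/105 = 0.4190
Mean = (0.3879 + 0.7963 + 0.7956 + 0.4190) / 4 = 0.600

0.600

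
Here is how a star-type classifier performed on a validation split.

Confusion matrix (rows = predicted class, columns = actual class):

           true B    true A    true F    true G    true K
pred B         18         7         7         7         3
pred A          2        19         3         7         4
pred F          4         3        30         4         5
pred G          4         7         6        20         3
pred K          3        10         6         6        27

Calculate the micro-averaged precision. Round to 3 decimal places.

Micro-averaging pools counts across classes: ΣTP=114, ΣFP=101, ΣFN=101.
Micro-precision = TP/(TP+FP) on pooled counts = 0.530 (equals overall accuracy in single-label multiclass).

0.530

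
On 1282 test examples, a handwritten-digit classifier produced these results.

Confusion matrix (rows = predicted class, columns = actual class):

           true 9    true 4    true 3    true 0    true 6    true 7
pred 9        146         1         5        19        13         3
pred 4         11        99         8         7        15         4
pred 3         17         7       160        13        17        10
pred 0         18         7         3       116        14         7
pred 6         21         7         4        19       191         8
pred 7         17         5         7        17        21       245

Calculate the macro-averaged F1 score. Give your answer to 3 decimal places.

0.738

Per-class F1 score (2·TP/(2·TP+FP+FN)):
  9: TP=146, FP=1+5+19+13+3=41, FN=11+17+18+21+17=84 → 292/417 = 0.7002
  4: TP=99, FP=11+8+7+15+4=45, FN=1+7+7+7+5=27 → 198/270 = 0.7333
  3: TP=160, FP=17+7+13+17+10=64, FN=5+8+3+4+7=27 → 320/411 = 0.7786
  0: TP=116, FP=18+7+3+14+7=49, FN=19+7+13+19+17=75 → 232/356 = 0.6517
  6: TP=191, FP=21+7+4+19+8=59, FN=13+15+17+14+21=80 → 382/521 = 0.7332
  7: TP=245, FP=17+5+7+17+21=67, FN=3+4+10+7+8=32 → 490/589 = 0.8319
Macro-F1 score = mean = (0.7002 + 0.7333 + 0.7786 + 0.6517 + 0.7332 + 0.8319) / 6 = 0.738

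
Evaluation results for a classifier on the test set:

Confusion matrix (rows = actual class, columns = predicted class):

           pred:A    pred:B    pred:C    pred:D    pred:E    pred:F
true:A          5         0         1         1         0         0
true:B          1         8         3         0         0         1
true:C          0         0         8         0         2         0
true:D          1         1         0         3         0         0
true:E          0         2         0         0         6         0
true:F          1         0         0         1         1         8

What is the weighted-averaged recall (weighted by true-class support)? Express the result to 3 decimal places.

0.704

Per-class recall (TP/(TP+FN)):
  A: TP=5, FN=0+1+1+0+0=2 → 5/7 = 0.7143
  B: TP=8, FN=1+3+0+0+1=5 → 8/13 = 0.6154
  C: TP=8, FN=0+0+0+2+0=2 → 8/10 = 0.8000
  D: TP=3, FN=1+1+0+0+0=2 → 3/5 = 0.6000
  E: TP=6, FN=0+2+0+0+0=2 → 6/8 = 0.7500
  F: TP=8, FN=1+0+0+1+1=3 → 8/11 = 0.7273
Weighted-recall = Σ (supportᵢ/N)·recallᵢ with N=54: (7/54)·0.7143 + (13/54)·0.6154 + (10/54)·0.8000 + (5/54)·0.6000 + (8/54)·0.7500 + (11/54)·0.7273 = 0.704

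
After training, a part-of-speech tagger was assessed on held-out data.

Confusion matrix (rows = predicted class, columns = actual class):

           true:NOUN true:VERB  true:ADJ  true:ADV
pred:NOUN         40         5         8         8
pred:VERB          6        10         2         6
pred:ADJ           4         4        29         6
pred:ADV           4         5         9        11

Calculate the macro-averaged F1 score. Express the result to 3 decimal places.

0.529

Per-class F1 score (2·TP/(2·TP+FP+FN)):
  NOUN: TP=40, FP=5+8+8=21, FN=6+4+4=14 → 80/115 = 0.6957
  VERB: TP=10, FP=6+2+6=14, FN=5+4+5=14 → 20/48 = 0.4167
  ADJ: TP=29, FP=4+4+6=14, FN=8+2+9=19 → 58/91 = 0.6374
  ADV: TP=11, FP=4+5+9=18, FN=8+6+6=20 → 22/60 = 0.3667
Macro-F1 score = mean = (0.6957 + 0.4167 + 0.6374 + 0.3667) / 4 = 0.529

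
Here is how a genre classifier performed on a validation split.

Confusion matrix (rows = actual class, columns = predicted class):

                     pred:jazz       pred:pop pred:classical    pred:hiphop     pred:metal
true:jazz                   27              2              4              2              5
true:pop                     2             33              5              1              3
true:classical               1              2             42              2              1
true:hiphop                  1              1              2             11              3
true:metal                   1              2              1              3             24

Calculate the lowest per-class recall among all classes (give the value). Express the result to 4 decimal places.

0.6111

Per-class recall (TP/(TP+FN)):
  jazz: TP=27, FN=2+4+2+5=13 → 27/40 = 0.67500
  pop: TP=33, FN=2+5+1+3=11 → 33/44 = 0.75000
  classical: TP=42, FN=1+2+2+1=6 → 42/48 = 0.87500
  hiphop: TP=11, FN=1+1+2+3=7 → 11/18 = 0.61111
  metal: TP=24, FN=1+2+1+3=7 → 24/31 = 0.77419
Lowest is class 'hiphop' with recall = 0.6111.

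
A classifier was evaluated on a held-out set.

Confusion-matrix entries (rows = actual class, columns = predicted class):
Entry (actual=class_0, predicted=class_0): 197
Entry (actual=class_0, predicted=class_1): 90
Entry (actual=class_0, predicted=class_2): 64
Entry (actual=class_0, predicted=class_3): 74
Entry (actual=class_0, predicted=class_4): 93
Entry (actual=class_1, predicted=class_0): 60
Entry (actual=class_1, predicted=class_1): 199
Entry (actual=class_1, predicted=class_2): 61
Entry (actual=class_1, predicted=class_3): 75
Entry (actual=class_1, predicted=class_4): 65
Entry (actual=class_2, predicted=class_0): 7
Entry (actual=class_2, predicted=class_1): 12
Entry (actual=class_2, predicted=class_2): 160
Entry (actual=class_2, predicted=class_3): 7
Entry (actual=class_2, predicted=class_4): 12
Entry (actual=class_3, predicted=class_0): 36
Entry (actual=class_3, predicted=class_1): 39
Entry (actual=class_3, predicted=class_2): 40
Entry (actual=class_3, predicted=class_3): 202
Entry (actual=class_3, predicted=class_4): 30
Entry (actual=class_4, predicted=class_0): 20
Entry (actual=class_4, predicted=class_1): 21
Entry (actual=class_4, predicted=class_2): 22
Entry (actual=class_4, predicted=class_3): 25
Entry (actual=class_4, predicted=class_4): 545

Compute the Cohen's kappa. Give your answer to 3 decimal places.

0.495

Observed agreement pₒ = trace/N = 1303/2156 = 0.6044
Expected agreement pₑ = Σ (rowᵢ·colᵢ)/N² = (518·320 + 460·361 + 198·347 + 347·383 + 633·745)/2156² = 0.2162
κ = (pₒ − pₑ)/(1 − pₑ) = (0.6044 − 0.2162)/(1 − 0.2162) = 0.495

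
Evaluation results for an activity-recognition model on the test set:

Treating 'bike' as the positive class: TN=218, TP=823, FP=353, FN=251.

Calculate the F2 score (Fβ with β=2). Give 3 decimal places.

Fβ = (1+β²)·TP / ((1+β²)·TP + β²·FN + FP), with β²=4
= 5·823 / (5·823 + 4·251 + 353) = 0.752

0.752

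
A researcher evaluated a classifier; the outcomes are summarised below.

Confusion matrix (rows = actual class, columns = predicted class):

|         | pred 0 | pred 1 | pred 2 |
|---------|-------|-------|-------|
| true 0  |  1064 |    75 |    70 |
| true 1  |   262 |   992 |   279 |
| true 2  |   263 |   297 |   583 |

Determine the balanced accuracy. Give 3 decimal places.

Balanced accuracy = mean of per-class recall.
  0: recall = 1064/1209 = 0.8801
  1: recall = 992/1533 = 0.6471
  2: recall = 583/1143 = 0.5101
Mean = (0.8801 + 0.6471 + 0.5101) / 3 = 0.679

0.679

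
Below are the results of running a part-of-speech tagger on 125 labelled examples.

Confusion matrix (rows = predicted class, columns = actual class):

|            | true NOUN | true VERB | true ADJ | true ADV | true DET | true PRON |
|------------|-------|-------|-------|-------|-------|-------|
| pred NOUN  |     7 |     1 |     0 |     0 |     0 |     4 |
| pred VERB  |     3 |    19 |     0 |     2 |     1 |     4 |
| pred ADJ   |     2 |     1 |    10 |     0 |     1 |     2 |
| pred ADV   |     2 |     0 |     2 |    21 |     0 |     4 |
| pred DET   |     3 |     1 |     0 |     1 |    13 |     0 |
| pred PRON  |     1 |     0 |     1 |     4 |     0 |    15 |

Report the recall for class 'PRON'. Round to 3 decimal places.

0.517

Take TP from the diagonal, FP from the rest of the 'PRON' prediction marginal, FN from the rest of the 'PRON' actual marginal.
recall = TP/(TP+FN).
PRON: TP=15, FN=4+4+2+4+0=14 → 15/29 = 0.5172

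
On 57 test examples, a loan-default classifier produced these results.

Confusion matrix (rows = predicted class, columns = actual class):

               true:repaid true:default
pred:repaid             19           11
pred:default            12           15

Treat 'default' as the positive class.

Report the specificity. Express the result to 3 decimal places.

Specificity = TN/(TN+FP) = 19/(19+12) = 0.613

0.613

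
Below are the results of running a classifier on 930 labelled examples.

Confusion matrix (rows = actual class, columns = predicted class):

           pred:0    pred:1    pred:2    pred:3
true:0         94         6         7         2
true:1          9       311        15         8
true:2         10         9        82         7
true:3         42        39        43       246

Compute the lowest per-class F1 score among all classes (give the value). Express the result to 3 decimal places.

Per-class F1 score (2·TP/(2·TP+FP+FN)):
  0: TP=94, FP=9+10+42=61, FN=6+7+2=15 → 188/264 = 0.7121
  1: TP=311, FP=6+9+39=54, FN=9+15+8=32 → 622/708 = 0.8785
  2: TP=82, FP=7+15+43=65, FN=10+9+7=26 → 164/255 = 0.6431
  3: TP=246, FP=2+8+7=17, FN=42+39+43=124 → 492/633 = 0.7773
Lowest is class '2' with F1 score = 0.643.

0.643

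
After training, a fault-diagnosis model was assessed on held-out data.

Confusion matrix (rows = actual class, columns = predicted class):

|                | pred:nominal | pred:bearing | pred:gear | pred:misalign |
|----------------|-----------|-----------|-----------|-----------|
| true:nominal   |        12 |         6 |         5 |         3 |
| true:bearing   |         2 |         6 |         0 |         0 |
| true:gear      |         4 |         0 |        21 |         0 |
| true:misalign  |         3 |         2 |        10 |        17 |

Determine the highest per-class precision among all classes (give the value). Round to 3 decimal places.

0.850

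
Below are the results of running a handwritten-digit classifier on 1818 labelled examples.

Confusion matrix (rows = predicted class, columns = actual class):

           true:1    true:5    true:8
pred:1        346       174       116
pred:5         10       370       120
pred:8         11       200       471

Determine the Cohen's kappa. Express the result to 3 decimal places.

Observed agreement pₒ = trace/N = 1187/1818 = 0.6529
Expected agreement pₑ = Σ (rowᵢ·colᵢ)/N² = (367·636 + 744·500 + 707·682)/1818² = 0.3291
κ = (pₒ − pₑ)/(1 − pₑ) = (0.6529 − 0.3291)/(1 − 0.3291) = 0.483

0.483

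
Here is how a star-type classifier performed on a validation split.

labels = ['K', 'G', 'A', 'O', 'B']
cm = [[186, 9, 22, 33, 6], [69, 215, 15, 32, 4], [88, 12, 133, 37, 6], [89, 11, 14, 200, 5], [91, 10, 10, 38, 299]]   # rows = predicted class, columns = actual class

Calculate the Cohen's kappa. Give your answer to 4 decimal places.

Observed agreement pₒ = trace/N = 1033/1634 = 0.63219
Expected agreement pₑ = Σ (rowᵢ·colᵢ)/N² = (523·256 + 257·335 + 194·276 + 340·319 + 320·448)/1634² = 0.19676
κ = (pₒ − pₑ)/(1 − pₑ) = (0.63219 − 0.19676)/(1 − 0.19676) = 0.5421

0.5421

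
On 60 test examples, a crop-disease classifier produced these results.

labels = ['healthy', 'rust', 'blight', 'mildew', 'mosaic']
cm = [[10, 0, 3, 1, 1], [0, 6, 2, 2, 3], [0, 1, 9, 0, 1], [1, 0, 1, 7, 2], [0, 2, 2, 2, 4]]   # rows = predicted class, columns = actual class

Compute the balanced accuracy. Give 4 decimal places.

0.6104

Balanced accuracy = mean of per-class recall.
  healthy: recall = 10/11 = 0.90909
  rust: recall = 6/9 = 0.66667
  blight: recall = 9/17 = 0.52941
  mildew: recall = 7/12 = 0.58333
  mosaic: recall = 4/11 = 0.36364
Mean = (0.90909 + 0.66667 + 0.52941 + 0.58333 + 0.36364) / 5 = 0.6104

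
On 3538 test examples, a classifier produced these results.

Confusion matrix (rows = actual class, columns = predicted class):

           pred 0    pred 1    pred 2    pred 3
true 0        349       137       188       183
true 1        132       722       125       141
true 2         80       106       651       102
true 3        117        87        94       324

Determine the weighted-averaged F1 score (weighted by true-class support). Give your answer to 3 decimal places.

Per-class F1 score (2·TP/(2·TP+FP+FN)):
  0: TP=349, FP=132+80+117=329, FN=137+188+183=508 → 698/1535 = 0.4547
  1: TP=722, FP=137+106+87=330, FN=132+125+141=398 → 1444/2172 = 0.6648
  2: TP=651, FP=188+125+94=407, FN=80+106+102=288 → 1302/1997 = 0.6520
  3: TP=324, FP=183+141+102=426, FN=117+87+94=298 → 648/1372 = 0.4723
Weighted-F1 score = Σ (supportᵢ/N)·F1 scoreᵢ with N=3538: (857/3538)·0.4547 + (1120/3538)·0.6648 + (939/3538)·0.6520 + (622/3538)·0.4723 = 0.577

0.577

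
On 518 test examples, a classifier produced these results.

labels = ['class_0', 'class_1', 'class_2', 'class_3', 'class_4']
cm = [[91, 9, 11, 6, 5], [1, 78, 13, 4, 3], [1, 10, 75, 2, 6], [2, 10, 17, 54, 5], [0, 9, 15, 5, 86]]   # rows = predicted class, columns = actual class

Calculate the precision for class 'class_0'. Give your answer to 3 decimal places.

0.746

Treat 'class_0' as positive and all other classes as negative.
precision = TP/(TP+FP).
class_0: TP=91, FP=9+11+6+5=31 → 91/122 = 0.7459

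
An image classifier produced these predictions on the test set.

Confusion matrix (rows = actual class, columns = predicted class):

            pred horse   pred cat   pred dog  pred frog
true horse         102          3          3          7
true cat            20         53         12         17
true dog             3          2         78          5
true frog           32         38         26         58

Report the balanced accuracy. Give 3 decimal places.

0.667

Balanced accuracy = mean of per-class recall.
  horse: recall = 102/115 = 0.8870
  cat: recall = 53/102 = 0.5196
  dog: recall = 78/88 = 0.8864
  frog: recall = 58/154 = 0.3766
Mean = (0.8870 + 0.5196 + 0.8864 + 0.3766) / 4 = 0.667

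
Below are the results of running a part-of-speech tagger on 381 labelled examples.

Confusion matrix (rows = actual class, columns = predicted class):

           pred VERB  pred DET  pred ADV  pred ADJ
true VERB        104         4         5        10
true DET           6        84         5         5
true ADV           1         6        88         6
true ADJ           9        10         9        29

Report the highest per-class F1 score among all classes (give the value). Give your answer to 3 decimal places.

Per-class F1 score (2·TP/(2·TP+FP+FN)):
  VERB: TP=104, FP=6+1+9=16, FN=4+5+10=19 → 208/243 = 0.8560
  DET: TP=84, FP=4+6+10=20, FN=6+5+5=16 → 168/204 = 0.8235
  ADV: TP=88, FP=5+5+9=19, FN=1+6+6=13 → 176/208 = 0.8462
  ADJ: TP=29, FP=10+5+6=21, FN=9+10+9=28 → 58/107 = 0.5421
Highest is class 'VERB' with F1 score = 0.856.

0.856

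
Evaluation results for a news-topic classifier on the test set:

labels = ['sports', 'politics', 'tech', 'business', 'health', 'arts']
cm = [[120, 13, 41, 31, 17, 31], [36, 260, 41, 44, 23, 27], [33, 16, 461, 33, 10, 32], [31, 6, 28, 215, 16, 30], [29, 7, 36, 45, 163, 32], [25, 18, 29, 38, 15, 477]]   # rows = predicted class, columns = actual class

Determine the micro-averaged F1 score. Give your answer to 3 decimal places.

0.676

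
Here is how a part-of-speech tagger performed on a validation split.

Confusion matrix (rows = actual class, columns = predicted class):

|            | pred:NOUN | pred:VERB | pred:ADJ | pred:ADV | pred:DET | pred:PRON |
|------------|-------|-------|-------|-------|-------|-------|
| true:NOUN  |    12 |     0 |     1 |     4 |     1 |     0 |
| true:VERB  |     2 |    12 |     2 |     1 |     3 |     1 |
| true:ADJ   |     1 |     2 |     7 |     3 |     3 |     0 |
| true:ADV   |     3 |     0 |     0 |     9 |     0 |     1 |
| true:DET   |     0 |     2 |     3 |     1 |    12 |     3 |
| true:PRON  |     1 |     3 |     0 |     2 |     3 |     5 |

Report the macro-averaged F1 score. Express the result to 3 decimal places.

0.542

Per-class F1 score (2·TP/(2·TP+FP+FN)):
  NOUN: TP=12, FP=2+1+3+0+1=7, FN=0+1+4+1+0=6 → 24/37 = 0.6486
  VERB: TP=12, FP=0+2+0+2+3=7, FN=2+2+1+3+1=9 → 24/40 = 0.6000
  ADJ: TP=7, FP=1+2+0+3+0=6, FN=1+2+3+3+0=9 → 14/29 = 0.4828
  ADV: TP=9, FP=4+1+3+1+2=11, FN=3+0+0+0+1=4 → 18/33 = 0.5455
  DET: TP=12, FP=1+3+3+0+3=10, FN=0+2+3+1+3=9 → 24/43 = 0.5581
  PRON: TP=5, FP=0+1+0+1+3=5, FN=1+3+0+2+3=9 → 10/24 = 0.4167
Macro-F1 score = mean = (0.6486 + 0.6000 + 0.4828 + 0.5455 + 0.5581 + 0.4167) / 6 = 0.542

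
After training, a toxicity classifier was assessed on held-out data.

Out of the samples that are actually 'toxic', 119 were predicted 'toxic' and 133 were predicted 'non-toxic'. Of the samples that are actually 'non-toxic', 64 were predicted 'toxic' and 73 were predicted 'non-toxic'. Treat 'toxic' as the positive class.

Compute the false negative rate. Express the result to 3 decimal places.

0.528

FNR = FN/(FN+TP) = 133/(133+119) = 0.528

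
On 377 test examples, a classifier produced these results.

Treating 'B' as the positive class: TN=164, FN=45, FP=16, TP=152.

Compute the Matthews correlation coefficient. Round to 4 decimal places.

MCC = (TP·TN − FP·FN) / √((TP+FP)(TP+FN)(TN+FP)(TN+FN))
Numerator = 152·164 − 16·45 = 24208
Denominator = √(168·197·180·209) = √1245071520 = 35285.5710
MCC = 24208 / 35285.5710 = 0.6861

0.6861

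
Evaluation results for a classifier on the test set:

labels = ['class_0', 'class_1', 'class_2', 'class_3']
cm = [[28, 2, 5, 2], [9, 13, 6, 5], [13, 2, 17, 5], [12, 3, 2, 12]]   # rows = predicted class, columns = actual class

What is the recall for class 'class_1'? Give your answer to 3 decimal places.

One-vs-rest for 'class_1': TP = diagonal; FP = other classes predicted 'class_1'; FN = 'class_1' predicted as other.
recall = TP/(TP+FN).
class_1: TP=13, FN=2+2+3=7 → 13/20 = 0.6500

0.650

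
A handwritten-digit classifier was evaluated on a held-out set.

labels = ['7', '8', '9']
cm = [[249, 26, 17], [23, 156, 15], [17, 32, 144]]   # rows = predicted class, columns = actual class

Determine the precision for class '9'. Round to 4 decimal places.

0.7461

One-vs-rest for '9': TP = diagonal; FP = other classes predicted '9'; FN = '9' predicted as other.
precision = TP/(TP+FP).
9: TP=144, FP=17+32=49 → 144/193 = 0.74611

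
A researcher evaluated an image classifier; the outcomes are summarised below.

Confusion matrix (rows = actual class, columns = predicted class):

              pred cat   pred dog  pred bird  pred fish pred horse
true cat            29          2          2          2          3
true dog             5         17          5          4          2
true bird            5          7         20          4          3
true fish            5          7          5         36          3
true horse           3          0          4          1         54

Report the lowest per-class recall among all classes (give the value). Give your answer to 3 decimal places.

Per-class recall (TP/(TP+FN)):
  cat: TP=29, FN=2+2+2+3=9 → 29/38 = 0.7632
  dog: TP=17, FN=5+5+4+2=16 → 17/33 = 0.5152
  bird: TP=20, FN=5+7+4+3=19 → 20/39 = 0.5128
  fish: TP=36, FN=5+7+5+3=20 → 36/56 = 0.6429
  horse: TP=54, FN=3+0+4+1=8 → 54/62 = 0.8710
Lowest is class 'bird' with recall = 0.513.

0.513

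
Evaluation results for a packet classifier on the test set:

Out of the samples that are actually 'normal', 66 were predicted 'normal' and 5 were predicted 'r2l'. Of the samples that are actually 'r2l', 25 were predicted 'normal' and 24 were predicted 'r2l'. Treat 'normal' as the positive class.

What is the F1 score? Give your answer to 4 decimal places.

Precision = TP/(TP+FP) = 66/91 = 0.7253
Recall = TP/(TP+FN) = 66/71 = 0.9296
F1 = 2·TP/(2·TP+FP+FN) = 132/162 = 0.8148

0.8148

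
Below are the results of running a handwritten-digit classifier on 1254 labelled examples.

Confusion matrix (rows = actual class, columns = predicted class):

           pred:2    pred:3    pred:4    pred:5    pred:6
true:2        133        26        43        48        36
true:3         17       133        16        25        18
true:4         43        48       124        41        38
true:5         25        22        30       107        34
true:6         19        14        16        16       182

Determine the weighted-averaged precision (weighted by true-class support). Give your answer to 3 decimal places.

Per-class precision (TP/(TP+FP)):
  2: TP=133, FP=17+43+25+19=104 → 133/237 = 0.5612
  3: TP=133, FP=26+48+22+14=110 → 133/243 = 0.5473
  4: TP=124, FP=43+16+30+16=105 → 124/229 = 0.5415
  5: TP=107, FP=48+25+41+16=130 → 107/237 = 0.4515
  6: TP=182, FP=36+18+38+34=126 → 182/308 = 0.5909
Weighted-precision = Σ (supportᵢ/N)·precisionᵢ with N=1254: (286/1254)·0.5612 + (209/1254)·0.5473 + (294/1254)·0.5415 + (218/1254)·0.4515 + (247/1254)·0.5909 = 0.541

0.541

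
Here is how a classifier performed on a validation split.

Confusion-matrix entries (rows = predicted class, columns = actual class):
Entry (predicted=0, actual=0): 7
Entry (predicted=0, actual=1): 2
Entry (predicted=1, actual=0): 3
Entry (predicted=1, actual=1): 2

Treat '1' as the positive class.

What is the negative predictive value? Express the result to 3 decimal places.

0.778

NPV = TN/(TN+FN) = 7/(7+2) = 0.778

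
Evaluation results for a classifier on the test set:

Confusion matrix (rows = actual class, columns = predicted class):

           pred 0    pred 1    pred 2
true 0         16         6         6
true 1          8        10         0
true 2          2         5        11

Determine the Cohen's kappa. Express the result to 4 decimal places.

0.3562

Observed agreement pₒ = trace/N = 37/64 = 0.57813
Expected agreement pₑ = Σ (rowᵢ·colᵢ)/N² = (28·26 + 18·21 + 18·17)/64² = 0.34473
κ = (pₒ − pₑ)/(1 − pₑ) = (0.57813 − 0.34473)/(1 − 0.34473) = 0.3562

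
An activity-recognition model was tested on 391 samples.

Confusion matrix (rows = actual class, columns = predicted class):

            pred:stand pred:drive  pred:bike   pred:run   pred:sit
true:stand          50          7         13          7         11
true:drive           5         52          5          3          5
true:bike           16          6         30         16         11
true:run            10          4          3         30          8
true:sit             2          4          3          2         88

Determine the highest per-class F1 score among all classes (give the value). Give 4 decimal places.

0.7928

Per-class F1 score (2·TP/(2·TP+FP+FN)):
  stand: TP=50, FP=5+16+10+2=33, FN=7+13+7+11=38 → 100/171 = 0.58480
  drive: TP=52, FP=7+6+4+4=21, FN=5+5+3+5=18 → 104/143 = 0.72727
  bike: TP=30, FP=13+5+3+3=24, FN=16+6+16+11=49 → 60/133 = 0.45113
  run: TP=30, FP=7+3+16+2=28, FN=10+4+3+8=25 → 60/113 = 0.53097
  sit: TP=88, FP=11+5+11+8=35, FN=2+4+3+2=11 → 176/222 = 0.79279
Highest is class 'sit' with F1 score = 0.7928.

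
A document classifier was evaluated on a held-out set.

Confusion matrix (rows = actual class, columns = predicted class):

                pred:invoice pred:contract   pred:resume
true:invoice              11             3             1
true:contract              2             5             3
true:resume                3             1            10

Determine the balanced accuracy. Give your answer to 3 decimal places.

0.649

Balanced accuracy = mean of per-class recall.
  invoice: recall = 11/15 = 0.7333
  contract: recall = 5/10 = 0.5000
  resume: recall = 10/14 = 0.7143
Mean = (0.7333 + 0.5000 + 0.7143) / 3 = 0.649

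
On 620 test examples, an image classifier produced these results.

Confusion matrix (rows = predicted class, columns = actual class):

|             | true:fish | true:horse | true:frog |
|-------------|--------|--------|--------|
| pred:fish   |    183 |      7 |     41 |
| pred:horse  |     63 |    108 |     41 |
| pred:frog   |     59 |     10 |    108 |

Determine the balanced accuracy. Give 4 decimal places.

Balanced accuracy = mean of per-class recall.
  fish: recall = 183/305 = 0.60000
  horse: recall = 108/125 = 0.86400
  frog: recall = 108/190 = 0.56842
Mean = (0.60000 + 0.86400 + 0.56842) / 3 = 0.6775

0.6775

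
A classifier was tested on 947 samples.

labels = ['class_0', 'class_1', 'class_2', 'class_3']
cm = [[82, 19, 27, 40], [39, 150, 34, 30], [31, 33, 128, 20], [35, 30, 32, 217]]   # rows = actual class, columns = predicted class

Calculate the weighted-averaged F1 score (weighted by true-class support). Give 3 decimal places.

Per-class F1 score (2·TP/(2·TP+FP+FN)):
  class_0: TP=82, FP=39+31+35=105, FN=19+27+40=86 → 164/355 = 0.4620
  class_1: TP=150, FP=19+33+30=82, FN=39+34+30=103 → 300/485 = 0.6186
  class_2: TP=128, FP=27+34+32=93, FN=31+33+20=84 → 256/433 = 0.5912
  class_3: TP=217, FP=40+30+20=90, FN=35+30+32=97 → 434/621 = 0.6989
Weighted-F1 score = Σ (supportᵢ/N)·F1 scoreᵢ with N=947: (168/947)·0.4620 + (253/947)·0.6186 + (212/947)·0.5912 + (314/947)·0.6989 = 0.611

0.611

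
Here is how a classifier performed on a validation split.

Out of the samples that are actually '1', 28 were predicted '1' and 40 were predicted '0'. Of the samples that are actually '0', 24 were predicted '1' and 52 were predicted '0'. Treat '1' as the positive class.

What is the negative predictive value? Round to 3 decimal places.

0.565

NPV = TN/(TN+FN) = 52/(52+40) = 0.565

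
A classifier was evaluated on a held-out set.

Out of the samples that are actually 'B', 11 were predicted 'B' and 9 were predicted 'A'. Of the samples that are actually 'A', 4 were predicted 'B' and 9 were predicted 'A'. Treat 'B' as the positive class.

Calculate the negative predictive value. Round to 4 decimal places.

NPV = TN/(TN+FN) = 9/(9+9) = 0.5000

0.5000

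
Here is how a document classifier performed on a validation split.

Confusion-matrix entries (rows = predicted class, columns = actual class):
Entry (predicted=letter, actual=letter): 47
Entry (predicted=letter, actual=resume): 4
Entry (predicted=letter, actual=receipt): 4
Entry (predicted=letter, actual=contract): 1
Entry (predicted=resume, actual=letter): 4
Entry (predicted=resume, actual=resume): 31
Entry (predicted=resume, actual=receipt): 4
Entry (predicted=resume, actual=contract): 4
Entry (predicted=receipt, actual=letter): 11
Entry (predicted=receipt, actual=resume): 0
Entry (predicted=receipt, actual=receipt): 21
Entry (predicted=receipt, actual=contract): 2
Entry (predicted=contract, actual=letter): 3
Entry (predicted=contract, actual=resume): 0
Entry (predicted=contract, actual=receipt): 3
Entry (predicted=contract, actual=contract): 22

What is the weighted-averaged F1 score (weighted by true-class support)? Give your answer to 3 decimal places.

0.752

Per-class F1 score (2·TP/(2·TP+FP+FN)):
  letter: TP=47, FP=4+4+1=9, FN=4+11+3=18 → 94/121 = 0.7769
  resume: TP=31, FP=4+4+4=12, FN=4+0+0=4 → 62/78 = 0.7949
  receipt: TP=21, FP=11+0+2=13, FN=4+4+3=11 → 42/66 = 0.6364
  contract: TP=22, FP=3+0+3=6, FN=1+4+2=7 → 44/57 = 0.7719
Weighted-F1 score = Σ (supportᵢ/N)·F1 scoreᵢ with N=161: (65/161)·0.7769 + (35/161)·0.7949 + (32/161)·0.6364 + (29/161)·0.7719 = 0.752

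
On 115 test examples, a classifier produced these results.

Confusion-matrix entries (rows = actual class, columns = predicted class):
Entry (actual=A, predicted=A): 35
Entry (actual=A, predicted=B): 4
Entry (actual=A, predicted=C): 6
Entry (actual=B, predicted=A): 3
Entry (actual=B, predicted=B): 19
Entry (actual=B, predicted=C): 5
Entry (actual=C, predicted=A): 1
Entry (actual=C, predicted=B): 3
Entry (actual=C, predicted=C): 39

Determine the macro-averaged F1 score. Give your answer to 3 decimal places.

0.796

Per-class F1 score (2·TP/(2·TP+FP+FN)):
  A: TP=35, FP=3+1=4, FN=4+6=10 → 70/84 = 0.8333
  B: TP=19, FP=4+3=7, FN=3+5=8 → 38/53 = 0.7170
  C: TP=39, FP=6+5=11, FN=1+3=4 → 78/93 = 0.8387
Macro-F1 score = mean = (0.8333 + 0.7170 + 0.8387) / 3 = 0.796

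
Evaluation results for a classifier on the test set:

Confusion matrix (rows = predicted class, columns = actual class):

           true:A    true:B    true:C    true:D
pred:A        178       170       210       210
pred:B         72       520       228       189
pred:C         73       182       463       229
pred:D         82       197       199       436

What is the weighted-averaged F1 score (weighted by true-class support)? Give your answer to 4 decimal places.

0.4466

Per-class F1 score (2·TP/(2·TP+FP+FN)):
  A: TP=178, FP=170+210+210=590, FN=72+73+82=227 → 356/1173 = 0.30350
  B: TP=520, FP=72+228+189=489, FN=170+182+197=549 → 1040/2078 = 0.50048
  C: TP=463, FP=73+182+229=484, FN=210+228+199=637 → 926/2047 = 0.45237
  D: TP=436, FP=82+197+199=478, FN=210+189+229=628 → 872/1978 = 0.44085
Weighted-F1 score = Σ (supportᵢ/N)·F1 scoreᵢ with N=3638: (405/3638)·0.30350 + (1069/3638)·0.50048 + (1100/3638)·0.45237 + (1064/3638)·0.44085 = 0.4466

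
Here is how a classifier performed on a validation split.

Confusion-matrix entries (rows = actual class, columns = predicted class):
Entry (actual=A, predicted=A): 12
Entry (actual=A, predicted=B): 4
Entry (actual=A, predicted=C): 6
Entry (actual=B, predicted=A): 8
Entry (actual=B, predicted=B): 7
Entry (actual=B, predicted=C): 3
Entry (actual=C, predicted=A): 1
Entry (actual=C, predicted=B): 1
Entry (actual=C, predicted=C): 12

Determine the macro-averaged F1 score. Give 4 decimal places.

Per-class F1 score (2·TP/(2·TP+FP+FN)):
  A: TP=12, FP=8+1=9, FN=4+6=10 → 24/43 = 0.55814
  B: TP=7, FP=4+1=5, FN=8+3=11 → 14/30 = 0.46667
  C: TP=12, FP=6+3=9, FN=1+1=2 → 24/35 = 0.68571
Macro-F1 score = mean = (0.55814 + 0.46667 + 0.68571) / 3 = 0.5702

0.5702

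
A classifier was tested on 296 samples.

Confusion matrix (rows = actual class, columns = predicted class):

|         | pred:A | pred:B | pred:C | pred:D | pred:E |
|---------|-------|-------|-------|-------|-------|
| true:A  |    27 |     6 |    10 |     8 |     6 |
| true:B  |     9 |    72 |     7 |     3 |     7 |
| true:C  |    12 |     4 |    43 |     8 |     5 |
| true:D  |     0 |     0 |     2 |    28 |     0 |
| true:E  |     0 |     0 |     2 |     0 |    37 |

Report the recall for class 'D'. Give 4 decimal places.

Take TP from the diagonal, FP from the rest of the 'D' prediction marginal, FN from the rest of the 'D' actual marginal.
recall = TP/(TP+FN).
D: TP=28, FN=0+0+2+0=2 → 28/30 = 0.93333

0.9333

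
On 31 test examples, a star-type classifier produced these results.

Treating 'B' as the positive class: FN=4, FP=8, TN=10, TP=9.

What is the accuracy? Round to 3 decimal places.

Accuracy = (TP+TN)/N = (9+10)/31 = 0.613

0.613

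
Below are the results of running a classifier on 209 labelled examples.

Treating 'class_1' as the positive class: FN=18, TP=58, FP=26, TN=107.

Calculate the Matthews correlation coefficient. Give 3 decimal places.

MCC = (TP·TN − FP·FN) / √((TP+FP)(TP+FN)(TN+FP)(TN+FN))
Numerator = 58·107 − 26·18 = 5738
Denominator = √(84·76·133·125) = √106134000 = 10302.1357
MCC = 5738 / 10302.1357 = 0.557

0.557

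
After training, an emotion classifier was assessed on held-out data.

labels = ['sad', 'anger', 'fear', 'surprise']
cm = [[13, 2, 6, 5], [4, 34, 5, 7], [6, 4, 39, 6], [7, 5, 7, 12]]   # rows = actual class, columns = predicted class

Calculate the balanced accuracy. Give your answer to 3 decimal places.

0.569

Balanced accuracy = mean of per-class recall.
  sad: recall = 13/26 = 0.5000
  anger: recall = 34/50 = 0.6800
  fear: recall = 39/55 = 0.7091
  surprise: recall = 12/31 = 0.3871
Mean = (0.5000 + 0.6800 + 0.7091 + 0.3871) / 4 = 0.569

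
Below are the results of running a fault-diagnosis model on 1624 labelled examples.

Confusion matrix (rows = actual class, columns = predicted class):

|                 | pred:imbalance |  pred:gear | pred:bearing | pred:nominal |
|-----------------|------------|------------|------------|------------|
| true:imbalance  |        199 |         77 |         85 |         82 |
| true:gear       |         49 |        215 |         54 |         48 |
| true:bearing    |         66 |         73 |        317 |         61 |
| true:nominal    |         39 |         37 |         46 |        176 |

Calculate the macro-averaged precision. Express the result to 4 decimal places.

Per-class precision (TP/(TP+FP)):
  imbalance: TP=199, FP=49+66+39=154 → 199/353 = 0.56374
  gear: TP=215, FP=77+73+37=187 → 215/402 = 0.53483
  bearing: TP=317, FP=85+54+46=185 → 317/502 = 0.63147
  nominal: TP=176, FP=82+48+61=191 → 176/367 = 0.47956
Macro-precision = mean = (0.56374 + 0.53483 + 0.63147 + 0.47956) / 4 = 0.5524

0.5524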